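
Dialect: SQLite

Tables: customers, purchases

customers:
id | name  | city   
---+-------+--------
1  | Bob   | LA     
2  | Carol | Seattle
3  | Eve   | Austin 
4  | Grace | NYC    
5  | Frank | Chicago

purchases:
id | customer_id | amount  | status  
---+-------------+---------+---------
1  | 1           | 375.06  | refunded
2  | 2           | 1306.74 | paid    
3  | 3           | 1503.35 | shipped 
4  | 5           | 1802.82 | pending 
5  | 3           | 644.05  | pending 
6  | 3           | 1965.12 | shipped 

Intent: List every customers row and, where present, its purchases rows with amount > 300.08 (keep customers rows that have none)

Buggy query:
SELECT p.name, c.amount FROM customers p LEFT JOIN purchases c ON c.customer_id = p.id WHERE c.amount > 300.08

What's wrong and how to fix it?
Bug: Filtering c.amount in WHERE discards the NULL rows produced by LEFT JOIN, turning it into an inner join

Fix: Move the right-table condition into the ON clause so unmatched parents are kept

Corrected query:
SELECT p.name, c.amount FROM customers p LEFT JOIN purchases c ON c.customer_id = p.id AND c.amount > 300.08

Result:
name  | amount 
------+--------
Bob   | 375.06 
Carol | 1306.74
Eve   | 644.05 
Eve   | 1503.35
Eve   | 1965.12
Grace | NULL   
Frank | 1802.82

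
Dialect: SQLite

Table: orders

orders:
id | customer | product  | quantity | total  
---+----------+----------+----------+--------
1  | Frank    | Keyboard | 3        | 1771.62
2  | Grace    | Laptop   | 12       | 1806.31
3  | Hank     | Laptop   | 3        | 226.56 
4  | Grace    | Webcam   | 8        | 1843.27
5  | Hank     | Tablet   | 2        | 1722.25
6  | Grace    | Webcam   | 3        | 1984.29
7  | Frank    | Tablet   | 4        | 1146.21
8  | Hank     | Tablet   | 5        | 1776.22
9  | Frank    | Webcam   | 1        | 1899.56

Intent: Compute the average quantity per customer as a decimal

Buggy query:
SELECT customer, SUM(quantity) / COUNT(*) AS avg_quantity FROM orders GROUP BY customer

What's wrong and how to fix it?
Bug: SUM(quantity) and COUNT(*) are both integers; the division truncates the fractional part

Fix: Cast one side to REAL so the division keeps the fractional part

Corrected query:
SELECT customer, SUM(quantity) * 1.0 / COUNT(*) AS avg_quantity FROM orders GROUP BY customer

Result:
customer | avg_quantity
---------+-------------
Frank    | 2.666667    
Grace    | 7.666667    
Hank     | 3.333333    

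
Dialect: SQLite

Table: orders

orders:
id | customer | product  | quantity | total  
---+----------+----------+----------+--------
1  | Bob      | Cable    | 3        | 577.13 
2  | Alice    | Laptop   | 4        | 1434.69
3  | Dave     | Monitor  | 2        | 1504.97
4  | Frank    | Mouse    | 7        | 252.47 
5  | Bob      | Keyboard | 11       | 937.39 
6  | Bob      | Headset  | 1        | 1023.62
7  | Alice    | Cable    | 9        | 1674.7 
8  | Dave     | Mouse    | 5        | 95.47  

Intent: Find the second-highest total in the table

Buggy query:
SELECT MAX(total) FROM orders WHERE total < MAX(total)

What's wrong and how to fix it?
Bug: MAX(total) on the right of the comparison is an aggregate-in-WHERE error

Fix: Compute the overall MAX in a subquery, then take MAX of rows below it

Corrected query:
SELECT MAX(total) FROM orders WHERE total < (SELECT MAX(total) FROM orders)

Result:
MAX(total)
----------
1504.97   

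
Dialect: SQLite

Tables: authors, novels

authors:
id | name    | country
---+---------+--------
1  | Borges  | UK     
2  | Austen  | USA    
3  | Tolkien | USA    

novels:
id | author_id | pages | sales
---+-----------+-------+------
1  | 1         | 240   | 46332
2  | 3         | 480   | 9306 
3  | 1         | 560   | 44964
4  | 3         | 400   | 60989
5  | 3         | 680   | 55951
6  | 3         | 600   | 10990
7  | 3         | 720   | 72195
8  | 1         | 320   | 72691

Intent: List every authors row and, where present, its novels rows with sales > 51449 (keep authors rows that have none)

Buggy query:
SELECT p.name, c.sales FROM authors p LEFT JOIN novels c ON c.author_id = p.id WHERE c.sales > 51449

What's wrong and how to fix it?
Bug: A WHERE condition on the right-hand table after LEFT JOIN drops unmatched parents

Fix: Move the right-table condition into the ON clause so unmatched parents are kept

Corrected query:
SELECT p.name, c.sales FROM authors p LEFT JOIN novels c ON c.author_id = p.id AND c.sales > 51449

Result:
name    | sales
--------+------
Borges  | 72691
Austen  | NULL 
Tolkien | 55951
Tolkien | 60989
Tolkien | 72195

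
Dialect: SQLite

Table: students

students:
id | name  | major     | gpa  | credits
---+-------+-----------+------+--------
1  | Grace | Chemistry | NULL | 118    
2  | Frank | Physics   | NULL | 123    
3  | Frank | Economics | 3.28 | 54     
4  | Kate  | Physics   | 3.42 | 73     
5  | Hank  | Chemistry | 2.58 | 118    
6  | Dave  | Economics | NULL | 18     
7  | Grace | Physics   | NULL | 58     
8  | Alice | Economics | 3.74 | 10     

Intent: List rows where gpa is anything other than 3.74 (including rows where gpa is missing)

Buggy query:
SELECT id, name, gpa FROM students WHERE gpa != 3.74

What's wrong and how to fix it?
Bug: Inequality against NULL is unknown, not true; rows with NULL are dropped

Fix: Handle NULL separately with IS NULL alongside the inequality

Corrected query:
SELECT id, name, gpa FROM students WHERE gpa != 3.74 OR gpa IS NULL

Result:
id | name  | gpa 
---+-------+-----
1  | Grace | NULL
2  | Frank | NULL
3  | Frank | 3.28
4  | Kate  | 3.42
5  | Hank  | 2.58
6  | Dave  | NULL
7  | Grace | NULL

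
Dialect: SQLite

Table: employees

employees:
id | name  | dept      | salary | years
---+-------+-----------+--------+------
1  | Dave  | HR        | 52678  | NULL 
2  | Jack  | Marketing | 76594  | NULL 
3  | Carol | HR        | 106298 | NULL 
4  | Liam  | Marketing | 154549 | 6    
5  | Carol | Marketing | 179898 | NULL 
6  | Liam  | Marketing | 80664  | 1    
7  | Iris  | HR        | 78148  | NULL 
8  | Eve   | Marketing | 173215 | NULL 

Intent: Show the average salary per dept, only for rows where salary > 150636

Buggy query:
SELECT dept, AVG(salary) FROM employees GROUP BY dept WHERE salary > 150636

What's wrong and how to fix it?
Bug: WHERE cannot follow GROUP BY

Fix: Move the WHERE clause before GROUP BY

Corrected query:
SELECT dept, AVG(salary) FROM employees WHERE salary > 150636 GROUP BY dept

Result:
dept      | AVG(salary)  
----------+--------------
Marketing | 169220.666667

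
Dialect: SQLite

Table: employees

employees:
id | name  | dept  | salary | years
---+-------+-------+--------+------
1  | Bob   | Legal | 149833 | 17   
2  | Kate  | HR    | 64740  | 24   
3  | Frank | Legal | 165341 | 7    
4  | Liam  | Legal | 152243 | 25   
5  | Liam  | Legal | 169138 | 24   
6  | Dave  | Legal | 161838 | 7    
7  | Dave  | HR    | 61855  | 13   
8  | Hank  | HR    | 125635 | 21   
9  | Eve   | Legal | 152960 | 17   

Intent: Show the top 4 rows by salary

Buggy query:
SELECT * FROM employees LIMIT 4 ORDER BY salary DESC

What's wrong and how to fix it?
Bug: ORDER BY cannot follow LIMIT; LIMIT is the final clause

Fix: Sort with ORDER BY, then apply LIMIT

Corrected query:
SELECT * FROM employees ORDER BY salary DESC LIMIT 4

Result:
id | name  | dept  | salary | years
---+-------+-------+--------+------
5  | Liam  | Legal | 169138 | 24   
3  | Frank | Legal | 165341 | 7    
6  | Dave  | Legal | 161838 | 7    
9  | Eve   | Legal | 152960 | 17   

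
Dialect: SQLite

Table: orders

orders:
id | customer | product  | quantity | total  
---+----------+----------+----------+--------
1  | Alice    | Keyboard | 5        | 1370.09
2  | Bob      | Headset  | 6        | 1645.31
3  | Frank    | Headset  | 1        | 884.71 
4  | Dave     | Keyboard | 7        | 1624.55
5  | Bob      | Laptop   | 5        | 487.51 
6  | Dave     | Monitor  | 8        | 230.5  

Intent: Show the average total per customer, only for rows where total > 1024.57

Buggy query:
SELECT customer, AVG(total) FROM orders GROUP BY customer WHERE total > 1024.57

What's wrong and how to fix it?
Bug: Row-level WHERE must come before GROUP BY in the clause order

Fix: Place WHERE between FROM and GROUP BY

Corrected query:
SELECT customer, AVG(total) FROM orders WHERE total > 1024.57 GROUP BY customer

Result:
customer | AVG(total)
---------+-----------
Alice    | 1370.09   
Bob      | 1645.31   
Dave     | 1624.55   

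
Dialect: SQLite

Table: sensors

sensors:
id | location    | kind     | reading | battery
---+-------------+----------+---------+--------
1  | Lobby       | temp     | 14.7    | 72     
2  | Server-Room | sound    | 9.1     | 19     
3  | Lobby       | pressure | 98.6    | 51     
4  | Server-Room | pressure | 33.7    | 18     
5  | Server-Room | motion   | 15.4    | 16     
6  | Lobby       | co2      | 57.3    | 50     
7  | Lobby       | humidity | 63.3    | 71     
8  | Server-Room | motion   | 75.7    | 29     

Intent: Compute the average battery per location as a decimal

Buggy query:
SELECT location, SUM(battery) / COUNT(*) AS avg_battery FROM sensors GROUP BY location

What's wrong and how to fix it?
Bug: Both operands are integers, so '/' performs integer division and truncates

Fix: Multiply by 1.0 (or CAST to REAL) to force floating-point division

Corrected query:
SELECT location, SUM(battery) * 1.0 / COUNT(*) AS avg_battery FROM sensors GROUP BY location

Result:
location    | avg_battery
------------+------------
Lobby       | 61         
Server-Room | 20.5       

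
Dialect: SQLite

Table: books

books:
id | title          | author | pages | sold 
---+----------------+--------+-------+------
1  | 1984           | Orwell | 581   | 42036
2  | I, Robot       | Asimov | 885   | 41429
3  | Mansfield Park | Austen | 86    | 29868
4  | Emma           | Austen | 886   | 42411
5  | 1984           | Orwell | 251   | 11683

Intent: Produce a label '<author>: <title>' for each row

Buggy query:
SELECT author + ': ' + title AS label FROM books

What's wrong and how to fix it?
Bug: SQLite uses || for string concatenation; + coerces text to numbers (yielding 0)

Fix: Use the || operator for string concatenation

Corrected query:
SELECT author || ': ' || title AS label FROM books

Result:
label                 
----------------------
Orwell: 1984          
Asimov: I, Robot      
Austen: Mansfield Park
Austen: Emma          
Orwell: 1984          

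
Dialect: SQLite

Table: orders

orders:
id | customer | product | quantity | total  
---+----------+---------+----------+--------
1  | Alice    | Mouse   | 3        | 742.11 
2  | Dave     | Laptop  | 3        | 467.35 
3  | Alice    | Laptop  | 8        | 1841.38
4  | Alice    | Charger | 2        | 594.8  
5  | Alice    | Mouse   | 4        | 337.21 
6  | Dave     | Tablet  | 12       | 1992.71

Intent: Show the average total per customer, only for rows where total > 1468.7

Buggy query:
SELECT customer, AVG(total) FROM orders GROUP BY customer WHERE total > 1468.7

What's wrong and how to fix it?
Bug: Row-level WHERE must come before GROUP BY in the clause order

Fix: Move the WHERE clause before GROUP BY

Corrected query:
SELECT customer, AVG(total) FROM orders WHERE total > 1468.7 GROUP BY customer

Result:
customer | AVG(total)
---------+-----------
Alice    | 1841.38   
Dave     | 1992.71   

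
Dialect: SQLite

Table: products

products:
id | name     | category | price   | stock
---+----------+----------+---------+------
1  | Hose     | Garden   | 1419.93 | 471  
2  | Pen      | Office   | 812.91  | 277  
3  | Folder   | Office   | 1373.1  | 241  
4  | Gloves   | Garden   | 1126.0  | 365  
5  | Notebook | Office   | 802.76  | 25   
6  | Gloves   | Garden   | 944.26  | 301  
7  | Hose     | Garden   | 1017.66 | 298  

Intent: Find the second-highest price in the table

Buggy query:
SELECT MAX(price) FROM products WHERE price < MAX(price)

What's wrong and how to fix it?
Bug: The inner MAX is an aggregate inside WHERE, which is not allowed

Fix: Compute the overall MAX in a subquery, then take MAX of rows below it

Corrected query:
SELECT MAX(price) FROM products WHERE price < (SELECT MAX(price) FROM products)

Result:
MAX(price)
----------
1373.1    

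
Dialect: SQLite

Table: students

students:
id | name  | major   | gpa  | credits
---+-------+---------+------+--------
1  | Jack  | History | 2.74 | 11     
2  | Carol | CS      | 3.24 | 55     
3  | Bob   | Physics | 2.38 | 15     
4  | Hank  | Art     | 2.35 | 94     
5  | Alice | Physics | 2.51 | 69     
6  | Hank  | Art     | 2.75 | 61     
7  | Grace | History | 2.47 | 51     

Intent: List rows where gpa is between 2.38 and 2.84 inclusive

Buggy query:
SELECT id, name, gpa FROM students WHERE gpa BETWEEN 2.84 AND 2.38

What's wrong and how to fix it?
Bug: The bounds are reversed; BETWEEN a AND b requires a <= b to match anything

Fix: Write BETWEEN 2.38 AND 2.84

Corrected query:
SELECT id, name, gpa FROM students WHERE gpa BETWEEN 2.38 AND 2.84

Result:
id | name  | gpa 
---+-------+-----
1  | Jack  | 2.74
3  | Bob   | 2.38
5  | Alice | 2.51
6  | Hank  | 2.75
7  | Grace | 2.47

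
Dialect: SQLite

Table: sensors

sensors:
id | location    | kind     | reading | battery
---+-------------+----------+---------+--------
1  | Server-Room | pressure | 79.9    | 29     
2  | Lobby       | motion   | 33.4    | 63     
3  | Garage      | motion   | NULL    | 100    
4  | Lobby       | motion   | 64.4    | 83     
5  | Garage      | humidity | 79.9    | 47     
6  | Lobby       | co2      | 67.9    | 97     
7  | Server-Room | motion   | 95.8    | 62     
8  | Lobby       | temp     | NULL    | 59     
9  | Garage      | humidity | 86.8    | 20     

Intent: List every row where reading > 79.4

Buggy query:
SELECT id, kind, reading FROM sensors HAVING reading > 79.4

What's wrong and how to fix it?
Bug: This is a non-aggregate query (no GROUP BY, no aggregates), so in SQLite the HAVING clause is invalid here; a row-level condition belongs in WHERE

Fix: Use WHERE for row-level filtering

Corrected query:
SELECT id, kind, reading FROM sensors WHERE reading > 79.4

Result:
id | kind     | reading
---+----------+--------
1  | pressure | 79.9   
5  | humidity | 79.9   
7  | motion   | 95.8   
9  | humidity | 86.8   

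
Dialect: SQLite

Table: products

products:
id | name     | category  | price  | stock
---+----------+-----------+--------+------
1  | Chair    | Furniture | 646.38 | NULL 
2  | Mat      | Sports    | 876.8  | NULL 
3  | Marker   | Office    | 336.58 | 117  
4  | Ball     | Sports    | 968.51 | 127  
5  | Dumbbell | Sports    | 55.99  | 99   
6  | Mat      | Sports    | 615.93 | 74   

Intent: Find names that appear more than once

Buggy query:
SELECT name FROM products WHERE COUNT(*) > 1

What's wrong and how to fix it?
Bug: WHERE can't reference COUNT(*); aggregates are computed after WHERE

Fix: Group first, then use HAVING for the count condition

Corrected query:
SELECT name FROM products GROUP BY name HAVING COUNT(*) > 1

Result:
name
----
Mat 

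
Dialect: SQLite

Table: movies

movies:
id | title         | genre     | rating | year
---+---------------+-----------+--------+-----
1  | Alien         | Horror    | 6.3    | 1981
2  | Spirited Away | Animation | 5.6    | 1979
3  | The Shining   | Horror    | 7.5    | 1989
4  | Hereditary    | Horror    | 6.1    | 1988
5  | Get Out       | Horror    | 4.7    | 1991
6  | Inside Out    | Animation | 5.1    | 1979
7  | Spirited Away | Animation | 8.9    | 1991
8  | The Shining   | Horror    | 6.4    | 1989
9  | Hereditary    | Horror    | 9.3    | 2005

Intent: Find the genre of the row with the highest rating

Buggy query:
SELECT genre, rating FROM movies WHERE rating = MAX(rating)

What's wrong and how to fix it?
Bug: WHERE is evaluated per row; an aggregate over the whole table isn't defined there

Fix: Use a subquery: WHERE rating = (SELECT MAX(rating) FROM movies)

Corrected query:
SELECT genre, rating FROM movies WHERE rating = (SELECT MAX(rating) FROM movies)

Result:
genre  | rating
-------+-------
Horror | 9.3   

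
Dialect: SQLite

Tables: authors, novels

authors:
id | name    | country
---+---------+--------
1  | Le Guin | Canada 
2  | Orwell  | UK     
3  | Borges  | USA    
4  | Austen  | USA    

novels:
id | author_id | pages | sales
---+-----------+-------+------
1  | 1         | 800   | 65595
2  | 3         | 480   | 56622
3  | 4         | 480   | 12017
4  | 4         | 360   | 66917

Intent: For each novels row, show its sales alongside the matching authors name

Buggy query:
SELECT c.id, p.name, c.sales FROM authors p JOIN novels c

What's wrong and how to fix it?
Bug: JOIN with no ON clause produces a cartesian product; every novels row pairs with every authors row

Fix: Specify the join condition linking the foreign key to the parent id

Corrected query:
SELECT c.id, p.name, c.sales FROM authors p JOIN novels c ON c.author_id = p.id

Result:
id | name    | sales
---+---------+------
1  | Le Guin | 65595
2  | Borges  | 56622
3  | Austen  | 12017
4  | Austen  | 66917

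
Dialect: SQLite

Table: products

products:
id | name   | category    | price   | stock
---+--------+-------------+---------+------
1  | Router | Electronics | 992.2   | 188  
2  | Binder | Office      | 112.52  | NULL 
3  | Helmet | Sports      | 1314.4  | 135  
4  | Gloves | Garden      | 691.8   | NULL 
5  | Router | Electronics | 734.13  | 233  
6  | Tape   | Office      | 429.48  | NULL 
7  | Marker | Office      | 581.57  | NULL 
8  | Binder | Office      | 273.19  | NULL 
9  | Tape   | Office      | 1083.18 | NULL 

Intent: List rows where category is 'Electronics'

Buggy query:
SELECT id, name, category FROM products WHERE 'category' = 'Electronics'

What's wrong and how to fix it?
Bug: Single quotes denote string literals in SQL; the column name is being compared as a constant string

Fix: Reference the column as category without single quotes

Corrected query:
SELECT id, name, category FROM products WHERE category = 'Electronics'

Result:
id | name   | category   
---+--------+------------
1  | Router | Electronics
5  | Router | Electronics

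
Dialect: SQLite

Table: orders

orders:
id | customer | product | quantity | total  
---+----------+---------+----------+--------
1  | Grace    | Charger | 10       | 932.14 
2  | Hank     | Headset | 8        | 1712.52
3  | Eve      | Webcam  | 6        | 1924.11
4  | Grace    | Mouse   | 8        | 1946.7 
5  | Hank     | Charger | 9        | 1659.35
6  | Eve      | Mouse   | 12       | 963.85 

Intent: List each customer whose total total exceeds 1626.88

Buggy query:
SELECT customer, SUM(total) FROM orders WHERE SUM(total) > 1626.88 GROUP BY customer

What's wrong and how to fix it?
Bug: WHERE runs before GROUP BY, so aggregates aren't available there

Fix: Use HAVING (which filters groups after aggregation) instead of WHERE

Corrected query:
SELECT customer, SUM(total) FROM orders GROUP BY customer HAVING SUM(total) > 1626.88

Result:
customer | SUM(total)
---------+-----------
Eve      | 2887.96   
Grace    | 2878.84   
Hank     | 3371.87   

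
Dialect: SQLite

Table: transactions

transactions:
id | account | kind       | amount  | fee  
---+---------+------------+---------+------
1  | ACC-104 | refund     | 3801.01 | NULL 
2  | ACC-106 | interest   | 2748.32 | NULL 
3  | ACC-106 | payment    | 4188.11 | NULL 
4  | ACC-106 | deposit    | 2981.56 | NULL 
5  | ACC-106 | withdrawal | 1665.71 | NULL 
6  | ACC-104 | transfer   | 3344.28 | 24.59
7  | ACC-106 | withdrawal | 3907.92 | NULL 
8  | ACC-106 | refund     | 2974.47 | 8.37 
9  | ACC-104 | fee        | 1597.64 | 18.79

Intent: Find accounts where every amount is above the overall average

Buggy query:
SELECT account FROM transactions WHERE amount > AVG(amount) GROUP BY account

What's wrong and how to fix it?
Bug: AVG() is an aggregate; it can't sit directly in WHERE

Fix: Compute the overall average in a scalar subquery and compare each group's MIN against it in HAVING

Corrected query:
SELECT account FROM transactions GROUP BY account HAVING MIN(amount) > (SELECT AVG(amount) FROM transactions)

Result:
(no rows)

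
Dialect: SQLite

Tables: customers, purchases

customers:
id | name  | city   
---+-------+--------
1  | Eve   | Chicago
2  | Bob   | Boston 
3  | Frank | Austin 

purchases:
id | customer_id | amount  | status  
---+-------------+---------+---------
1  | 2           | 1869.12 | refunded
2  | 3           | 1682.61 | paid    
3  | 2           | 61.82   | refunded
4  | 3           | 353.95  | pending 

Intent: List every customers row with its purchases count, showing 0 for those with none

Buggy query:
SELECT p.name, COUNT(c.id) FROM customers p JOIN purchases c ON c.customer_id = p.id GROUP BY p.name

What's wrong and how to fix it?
Bug: An inner join excludes parents with zero children

Fix: Switch to LEFT JOIN to retain unmatched parent rows

Corrected query:
SELECT p.name, COUNT(c.id) FROM customers p LEFT JOIN purchases c ON c.customer_id = p.id GROUP BY p.name

Result:
name  | COUNT(c.id)
------+------------
Bob   | 2          
Eve   | 0          
Frank | 2          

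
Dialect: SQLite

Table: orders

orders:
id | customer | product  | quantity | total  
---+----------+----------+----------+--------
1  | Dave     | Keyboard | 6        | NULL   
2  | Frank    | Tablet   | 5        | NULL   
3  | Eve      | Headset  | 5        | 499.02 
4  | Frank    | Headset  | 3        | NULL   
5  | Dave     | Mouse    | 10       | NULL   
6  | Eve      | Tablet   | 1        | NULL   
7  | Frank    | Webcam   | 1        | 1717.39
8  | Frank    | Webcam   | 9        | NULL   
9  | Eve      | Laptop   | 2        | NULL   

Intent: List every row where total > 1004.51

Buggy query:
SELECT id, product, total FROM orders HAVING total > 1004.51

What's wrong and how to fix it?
Bug: This is a non-aggregate query (no GROUP BY, no aggregates), so in SQLite the HAVING clause is invalid here; a row-level condition belongs in WHERE

Fix: Replace HAVING with WHERE since the condition applies to individual rows

Corrected query:
SELECT id, product, total FROM orders WHERE total > 1004.51

Result:
id | product | total  
---+---------+--------
7  | Webcam  | 1717.39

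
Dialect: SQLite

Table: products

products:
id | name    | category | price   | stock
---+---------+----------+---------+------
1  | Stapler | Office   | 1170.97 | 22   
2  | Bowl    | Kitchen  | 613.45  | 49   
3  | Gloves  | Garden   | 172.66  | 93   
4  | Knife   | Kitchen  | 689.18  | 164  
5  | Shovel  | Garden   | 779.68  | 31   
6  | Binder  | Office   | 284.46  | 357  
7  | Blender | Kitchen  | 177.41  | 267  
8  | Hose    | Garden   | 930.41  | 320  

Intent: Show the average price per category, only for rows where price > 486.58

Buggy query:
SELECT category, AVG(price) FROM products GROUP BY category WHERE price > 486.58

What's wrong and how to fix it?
Bug: Row-level WHERE must come before GROUP BY in the clause order

Fix: Move the WHERE clause before GROUP BY

Corrected query:
SELECT category, AVG(price) FROM products WHERE price > 486.58 GROUP BY category

Result:
category | AVG(price)
---------+-----------
Garden   | 855.045   
Kitchen  | 651.315   
Office   | 1170.97   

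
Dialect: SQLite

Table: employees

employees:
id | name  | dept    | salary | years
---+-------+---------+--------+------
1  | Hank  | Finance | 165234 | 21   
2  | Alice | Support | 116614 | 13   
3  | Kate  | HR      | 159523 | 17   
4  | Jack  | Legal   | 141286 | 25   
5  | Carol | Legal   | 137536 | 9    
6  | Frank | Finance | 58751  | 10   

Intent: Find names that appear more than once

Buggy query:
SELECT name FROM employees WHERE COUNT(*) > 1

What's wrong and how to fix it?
Bug: COUNT(*) is an aggregate and cannot be used in WHERE

Fix: Group first, then use HAVING for the count condition

Corrected query:
SELECT name FROM employees GROUP BY name HAVING COUNT(*) > 1

Result:
(no rows)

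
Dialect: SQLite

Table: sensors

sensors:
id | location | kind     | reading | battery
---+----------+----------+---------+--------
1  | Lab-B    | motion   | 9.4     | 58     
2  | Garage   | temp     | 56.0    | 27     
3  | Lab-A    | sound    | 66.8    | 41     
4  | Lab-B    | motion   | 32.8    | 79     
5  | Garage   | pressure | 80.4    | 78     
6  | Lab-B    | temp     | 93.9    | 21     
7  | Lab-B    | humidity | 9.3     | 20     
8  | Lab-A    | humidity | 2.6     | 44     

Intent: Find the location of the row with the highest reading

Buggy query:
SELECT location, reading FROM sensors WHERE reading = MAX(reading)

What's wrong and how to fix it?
Bug: WHERE is evaluated per row; an aggregate over the whole table isn't defined there

Fix: Wrap MAX in a scalar subquery so WHERE compares against a single value

Corrected query:
SELECT location, reading FROM sensors WHERE reading = (SELECT MAX(reading) FROM sensors)

Result:
location | reading
---------+--------
Lab-B    | 93.9   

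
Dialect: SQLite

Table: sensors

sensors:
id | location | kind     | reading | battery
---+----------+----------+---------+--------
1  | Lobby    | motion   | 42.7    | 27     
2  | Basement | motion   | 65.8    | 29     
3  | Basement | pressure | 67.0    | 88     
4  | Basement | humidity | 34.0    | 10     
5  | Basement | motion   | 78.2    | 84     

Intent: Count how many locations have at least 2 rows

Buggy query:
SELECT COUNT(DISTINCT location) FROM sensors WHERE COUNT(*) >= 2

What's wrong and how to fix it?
Bug: WHERE filters individual rows, not groups, so a group-level COUNT is invalid there

Fix: Use a subquery that GROUPs and filters with HAVING, then count its rows

Corrected query:
SELECT COUNT(*) FROM (SELECT location FROM sensors GROUP BY location HAVING COUNT(*) >= 2)

Result:
COUNT(*)
--------
1       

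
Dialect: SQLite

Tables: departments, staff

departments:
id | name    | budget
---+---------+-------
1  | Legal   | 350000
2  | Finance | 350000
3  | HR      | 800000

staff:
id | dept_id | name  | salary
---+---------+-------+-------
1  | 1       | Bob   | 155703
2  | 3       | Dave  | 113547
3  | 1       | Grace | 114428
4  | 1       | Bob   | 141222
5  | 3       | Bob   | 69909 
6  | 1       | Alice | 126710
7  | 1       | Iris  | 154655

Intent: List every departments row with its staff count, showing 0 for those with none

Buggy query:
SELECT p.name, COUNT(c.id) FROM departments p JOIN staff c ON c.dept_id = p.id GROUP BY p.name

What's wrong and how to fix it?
Bug: An inner join excludes parents with zero children

Fix: Switch to LEFT JOIN to retain unmatched parent rows

Corrected query:
SELECT p.name, COUNT(c.id) FROM departments p LEFT JOIN staff c ON c.dept_id = p.id GROUP BY p.name

Result:
name    | COUNT(c.id)
--------+------------
Finance | 0          
HR      | 2          
Legal   | 5          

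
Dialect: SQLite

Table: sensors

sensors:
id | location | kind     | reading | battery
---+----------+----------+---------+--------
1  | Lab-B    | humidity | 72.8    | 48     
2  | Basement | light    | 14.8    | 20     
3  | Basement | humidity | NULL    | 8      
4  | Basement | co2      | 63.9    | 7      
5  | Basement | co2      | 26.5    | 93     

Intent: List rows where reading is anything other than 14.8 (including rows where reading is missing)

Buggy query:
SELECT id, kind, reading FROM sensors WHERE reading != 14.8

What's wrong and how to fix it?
Bug: Inequality against NULL is unknown, not true; rows with NULL are dropped

Fix: Add an explicit OR reading IS NULL to include the missing-value rows

Corrected query:
SELECT id, kind, reading FROM sensors WHERE reading != 14.8 OR reading IS NULL

Result:
id | kind     | reading
---+----------+--------
1  | humidity | 72.8   
3  | humidity | NULL   
4  | co2      | 63.9   
5  | co2      | 26.5   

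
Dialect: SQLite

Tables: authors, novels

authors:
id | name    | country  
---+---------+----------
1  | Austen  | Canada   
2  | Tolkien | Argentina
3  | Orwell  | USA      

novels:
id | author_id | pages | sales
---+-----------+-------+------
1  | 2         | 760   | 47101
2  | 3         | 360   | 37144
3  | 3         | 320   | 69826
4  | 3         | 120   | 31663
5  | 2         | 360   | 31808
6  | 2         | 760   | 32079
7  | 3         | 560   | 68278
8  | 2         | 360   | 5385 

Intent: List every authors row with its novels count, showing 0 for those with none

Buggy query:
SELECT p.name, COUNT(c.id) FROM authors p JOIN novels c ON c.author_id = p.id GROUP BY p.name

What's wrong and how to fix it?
Bug: INNER JOIN drops authors rows that have no matching novels rows

Fix: Use LEFT JOIN so parents without children still appear (COUNT(c.id) gives 0)

Corrected query:
SELECT p.name, COUNT(c.id) FROM authors p LEFT JOIN novels c ON c.author_id = p.id GROUP BY p.name

Result:
name    | COUNT(c.id)
--------+------------
Austen  | 0          
Orwell  | 4          
Tolkien | 4          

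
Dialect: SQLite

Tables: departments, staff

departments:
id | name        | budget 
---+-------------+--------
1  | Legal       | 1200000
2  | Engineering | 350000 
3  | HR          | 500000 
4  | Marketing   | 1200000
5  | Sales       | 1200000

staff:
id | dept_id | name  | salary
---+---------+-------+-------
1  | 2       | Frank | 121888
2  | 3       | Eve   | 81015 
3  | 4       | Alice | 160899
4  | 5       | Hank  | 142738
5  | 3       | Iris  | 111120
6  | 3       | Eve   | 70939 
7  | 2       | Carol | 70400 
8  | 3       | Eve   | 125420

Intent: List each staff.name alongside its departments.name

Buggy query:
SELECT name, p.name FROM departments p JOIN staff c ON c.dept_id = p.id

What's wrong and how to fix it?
Bug: 'name' exists in both joined tables, so the database can't tell which one is meant

Fix: Qualify the column with its table alias (c.name)

Corrected query:
SELECT c.name, p.name FROM departments p JOIN staff c ON c.dept_id = p.id

Result:
name  | name       
------+------------
Frank | Engineering
Eve   | HR         
Alice | Marketing  
Hank  | Sales      
Iris  | HR         
Eve   | HR         
Carol | Engineering
Eve   | HR         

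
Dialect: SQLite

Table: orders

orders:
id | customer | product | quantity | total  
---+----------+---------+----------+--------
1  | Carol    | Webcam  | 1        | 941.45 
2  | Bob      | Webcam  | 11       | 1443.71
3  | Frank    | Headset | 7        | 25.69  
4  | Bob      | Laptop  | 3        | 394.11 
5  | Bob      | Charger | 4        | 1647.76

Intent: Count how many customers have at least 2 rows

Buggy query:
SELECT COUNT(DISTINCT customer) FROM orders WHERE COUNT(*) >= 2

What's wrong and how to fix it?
Bug: COUNT(*) cannot appear in WHERE; the per-group count doesn't exist yet

Fix: Use a subquery that GROUPs and filters with HAVING, then count its rows

Corrected query:
SELECT COUNT(*) FROM (SELECT customer FROM orders GROUP BY customer HAVING COUNT(*) >= 2)

Result:
COUNT(*)
--------
1       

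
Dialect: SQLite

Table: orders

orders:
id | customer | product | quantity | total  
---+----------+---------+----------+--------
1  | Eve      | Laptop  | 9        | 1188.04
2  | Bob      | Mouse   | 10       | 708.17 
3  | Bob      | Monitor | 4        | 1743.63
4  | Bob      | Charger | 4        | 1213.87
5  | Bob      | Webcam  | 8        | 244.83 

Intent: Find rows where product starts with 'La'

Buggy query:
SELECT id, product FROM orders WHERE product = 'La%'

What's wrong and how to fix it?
Bug: Wildcards only work with LIKE; '=' treats '%' as a literal character

Fix: Use LIKE for wildcard pattern matching

Corrected query:
SELECT id, product FROM orders WHERE product LIKE 'La%'

Result:
id | product
---+--------
1  | Laptop 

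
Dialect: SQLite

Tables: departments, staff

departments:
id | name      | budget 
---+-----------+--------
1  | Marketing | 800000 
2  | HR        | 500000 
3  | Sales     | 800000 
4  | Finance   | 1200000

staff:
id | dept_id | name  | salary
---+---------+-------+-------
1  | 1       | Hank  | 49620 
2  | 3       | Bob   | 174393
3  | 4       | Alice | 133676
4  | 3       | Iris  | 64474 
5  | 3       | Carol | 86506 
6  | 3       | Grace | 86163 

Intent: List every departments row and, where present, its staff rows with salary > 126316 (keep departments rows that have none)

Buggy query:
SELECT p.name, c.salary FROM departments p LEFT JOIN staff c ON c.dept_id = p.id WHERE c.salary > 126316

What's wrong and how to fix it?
Bug: Filtering c.salary in WHERE discards the NULL rows produced by LEFT JOIN, turning it into an inner join

Fix: Put 'c.salary > 126316' in the JOIN's ON clause instead of WHERE

Corrected query:
SELECT p.name, c.salary FROM departments p LEFT JOIN staff c ON c.dept_id = p.id AND c.salary > 126316

Result:
name      | salary
----------+-------
Marketing | NULL  
HR        | NULL  
Sales     | 174393
Finance   | 133676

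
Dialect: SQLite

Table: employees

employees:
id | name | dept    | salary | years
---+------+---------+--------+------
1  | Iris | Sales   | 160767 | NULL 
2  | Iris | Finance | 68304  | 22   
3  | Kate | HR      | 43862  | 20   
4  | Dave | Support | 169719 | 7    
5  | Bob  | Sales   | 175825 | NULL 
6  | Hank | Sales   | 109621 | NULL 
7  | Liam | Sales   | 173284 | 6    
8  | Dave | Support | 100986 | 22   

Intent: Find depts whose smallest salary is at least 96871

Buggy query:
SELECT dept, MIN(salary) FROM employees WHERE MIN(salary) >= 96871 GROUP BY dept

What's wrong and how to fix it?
Bug: MIN() in WHERE is a misuse of aggregate

Fix: Replace WHERE with HAVING after the GROUP BY

Corrected query:
SELECT dept, MIN(salary) FROM employees GROUP BY dept HAVING MIN(salary) >= 96871

Result:
dept    | MIN(salary)
--------+------------
Sales   | 109621     
Support | 100986     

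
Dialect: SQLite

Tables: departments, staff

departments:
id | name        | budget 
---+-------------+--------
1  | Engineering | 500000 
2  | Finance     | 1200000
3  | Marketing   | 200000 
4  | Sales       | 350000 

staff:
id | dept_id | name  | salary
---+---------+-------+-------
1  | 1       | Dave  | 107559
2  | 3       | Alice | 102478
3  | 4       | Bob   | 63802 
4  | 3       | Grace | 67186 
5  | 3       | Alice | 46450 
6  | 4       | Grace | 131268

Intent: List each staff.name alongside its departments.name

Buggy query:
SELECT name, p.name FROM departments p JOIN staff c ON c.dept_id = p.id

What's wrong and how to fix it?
Bug: Both tables have a 'name' column; the unqualified reference is ambiguous

Fix: Qualify the column with its table alias (c.name)

Corrected query:
SELECT c.name, p.name FROM departments p JOIN staff c ON c.dept_id = p.id

Result:
name  | name       
------+------------
Dave  | Engineering
Alice | Marketing  
Bob   | Sales      
Grace | Marketing  
Alice | Marketing  
Grace | Sales      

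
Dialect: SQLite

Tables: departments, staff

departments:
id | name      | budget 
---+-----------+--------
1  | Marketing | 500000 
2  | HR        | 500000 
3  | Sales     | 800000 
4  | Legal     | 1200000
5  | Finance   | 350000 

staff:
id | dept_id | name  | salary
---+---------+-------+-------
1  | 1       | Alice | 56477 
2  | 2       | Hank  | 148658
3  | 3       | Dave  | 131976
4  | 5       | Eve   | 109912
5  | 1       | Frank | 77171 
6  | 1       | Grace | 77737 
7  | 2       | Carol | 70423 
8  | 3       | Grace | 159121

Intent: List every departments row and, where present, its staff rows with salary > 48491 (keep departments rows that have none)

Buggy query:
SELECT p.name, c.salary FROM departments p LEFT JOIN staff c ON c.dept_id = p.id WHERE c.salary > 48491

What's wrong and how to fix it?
Bug: Filtering c.salary in WHERE discards the NULL rows produced by LEFT JOIN, turning it into an inner join

Fix: Put 'c.salary > 48491' in the JOIN's ON clause instead of WHERE

Corrected query:
SELECT p.name, c.salary FROM departments p LEFT JOIN staff c ON c.dept_id = p.id AND c.salary > 48491

Result:
name      | salary
----------+-------
Marketing | 56477 
Marketing | 77171 
Marketing | 77737 
HR        | 70423 
HR        | 148658
Sales     | 131976
Sales     | 159121
Legal     | NULL  
Finance   | 109912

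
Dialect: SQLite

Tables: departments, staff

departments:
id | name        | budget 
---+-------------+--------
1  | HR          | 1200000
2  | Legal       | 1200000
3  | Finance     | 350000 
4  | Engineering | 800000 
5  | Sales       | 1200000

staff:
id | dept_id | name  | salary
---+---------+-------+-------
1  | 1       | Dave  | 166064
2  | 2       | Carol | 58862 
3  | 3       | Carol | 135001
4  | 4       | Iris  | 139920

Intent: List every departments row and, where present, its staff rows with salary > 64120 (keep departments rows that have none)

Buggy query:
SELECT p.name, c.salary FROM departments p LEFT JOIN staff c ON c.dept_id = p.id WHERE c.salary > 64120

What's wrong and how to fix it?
Bug: A WHERE condition on the right-hand table after LEFT JOIN drops unmatched parents

Fix: Move the right-table condition into the ON clause so unmatched parents are kept

Corrected query:
SELECT p.name, c.salary FROM departments p LEFT JOIN staff c ON c.dept_id = p.id AND c.salary > 64120

Result:
name        | salary
------------+-------
HR          | 166064
Legal       | NULL  
Finance     | 135001
Engineering | 139920
Sales       | NULL  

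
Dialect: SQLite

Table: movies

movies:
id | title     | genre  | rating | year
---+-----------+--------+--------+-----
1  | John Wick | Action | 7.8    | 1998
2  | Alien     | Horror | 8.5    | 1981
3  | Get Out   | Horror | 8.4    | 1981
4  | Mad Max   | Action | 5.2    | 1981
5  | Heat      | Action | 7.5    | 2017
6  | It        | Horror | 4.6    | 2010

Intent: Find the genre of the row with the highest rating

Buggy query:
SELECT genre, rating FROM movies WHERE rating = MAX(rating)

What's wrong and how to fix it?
Bug: MAX(rating) is an aggregate and cannot be used directly in WHERE

Fix: Use a subquery: WHERE rating = (SELECT MAX(rating) FROM movies)

Corrected query:
SELECT genre, rating FROM movies WHERE rating = (SELECT MAX(rating) FROM movies)

Result:
genre  | rating
-------+-------
Horror | 8.5   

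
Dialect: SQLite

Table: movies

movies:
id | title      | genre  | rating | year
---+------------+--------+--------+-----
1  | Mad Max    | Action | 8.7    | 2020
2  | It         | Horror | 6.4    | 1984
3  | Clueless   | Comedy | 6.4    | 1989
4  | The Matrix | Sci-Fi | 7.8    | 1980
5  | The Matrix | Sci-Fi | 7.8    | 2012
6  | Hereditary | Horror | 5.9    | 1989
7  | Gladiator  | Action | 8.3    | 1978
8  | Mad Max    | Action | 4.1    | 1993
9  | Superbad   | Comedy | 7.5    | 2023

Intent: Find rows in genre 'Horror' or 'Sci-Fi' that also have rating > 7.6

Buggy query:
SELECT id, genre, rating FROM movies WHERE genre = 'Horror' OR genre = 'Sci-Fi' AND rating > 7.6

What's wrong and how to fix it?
Bug: Without parentheses, AND is evaluated before OR, so the rating filter only applies to the 'Sci-Fi' branch

Fix: Group the OR with parentheses (or use IN), then AND the threshold

Corrected query:
SELECT id, genre, rating FROM movies WHERE (genre = 'Horror' OR genre = 'Sci-Fi') AND rating > 7.6

Result:
id | genre  | rating
---+--------+-------
4  | Sci-Fi | 7.8   
5  | Sci-Fi | 7.8   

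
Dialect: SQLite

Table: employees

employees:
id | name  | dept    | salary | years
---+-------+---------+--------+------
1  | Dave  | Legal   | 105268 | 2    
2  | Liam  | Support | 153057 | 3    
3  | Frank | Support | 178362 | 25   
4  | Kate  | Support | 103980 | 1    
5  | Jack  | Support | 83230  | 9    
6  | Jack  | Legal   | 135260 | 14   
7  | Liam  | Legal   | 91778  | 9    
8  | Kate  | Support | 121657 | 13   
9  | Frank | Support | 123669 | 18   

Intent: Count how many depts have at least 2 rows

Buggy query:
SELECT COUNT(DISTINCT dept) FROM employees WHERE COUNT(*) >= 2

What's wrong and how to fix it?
Bug: COUNT(*) cannot appear in WHERE; the per-group count doesn't exist yet

Fix: Group first with HAVING COUNT(*) >= 2, then COUNT the resulting groups

Corrected query:
SELECT COUNT(*) FROM (SELECT dept FROM employees GROUP BY dept HAVING COUNT(*) >= 2)

Result:
COUNT(*)
--------
2       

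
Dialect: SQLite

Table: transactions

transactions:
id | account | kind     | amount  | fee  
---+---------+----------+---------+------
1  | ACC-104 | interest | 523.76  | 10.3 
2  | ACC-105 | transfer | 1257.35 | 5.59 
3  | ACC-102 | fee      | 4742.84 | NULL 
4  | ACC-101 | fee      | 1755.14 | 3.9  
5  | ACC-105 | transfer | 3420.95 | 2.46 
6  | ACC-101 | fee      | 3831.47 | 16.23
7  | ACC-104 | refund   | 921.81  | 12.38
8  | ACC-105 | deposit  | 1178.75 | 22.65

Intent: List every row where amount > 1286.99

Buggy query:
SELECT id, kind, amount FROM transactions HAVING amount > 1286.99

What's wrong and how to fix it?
Bug: HAVING filters the output of aggregation, but this query has no GROUP BY and no aggregate functions, so SQLite rejects it (HAVING clause on a non-aggregate query); the condition here is per row

Fix: Use WHERE for row-level filtering

Corrected query:
SELECT id, kind, amount FROM transactions WHERE amount > 1286.99

Result:
id | kind     | amount 
---+----------+--------
3  | fee      | 4742.84
4  | fee      | 1755.14
5  | transfer | 3420.95
6  | fee      | 3831.47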